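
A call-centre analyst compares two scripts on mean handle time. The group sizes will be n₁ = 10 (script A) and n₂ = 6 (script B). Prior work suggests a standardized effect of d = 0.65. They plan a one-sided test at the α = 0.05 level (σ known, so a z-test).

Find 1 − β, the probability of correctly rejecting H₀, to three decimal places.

Power ≈ 0.350

Noncentrality parameter: δ = d / √(1/n₁ + 1/n₂) = 0.65 / √(1/10 + 1/6) = 1.2587
Critical value for a one-sided test at α = 0.05: z_α = 1.645.
Power = P(Z > 1.645 − δ) = Φ(-0.386) = 0.3497.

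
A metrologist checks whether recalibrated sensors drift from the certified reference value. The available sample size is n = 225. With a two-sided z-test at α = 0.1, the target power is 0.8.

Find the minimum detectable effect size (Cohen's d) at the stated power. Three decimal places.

Required noncentrality: δ = z_{0.05} + z_{0.20} = 1.645 + 0.842 = 2.486.
(The second rejection-region term Φ(−δ − z_{α/2}) is negligible and dropped.)
δ = d·√n ⇒ d = δ/√n = 2.486/√225 = 0.1658.

d ≈ 0.166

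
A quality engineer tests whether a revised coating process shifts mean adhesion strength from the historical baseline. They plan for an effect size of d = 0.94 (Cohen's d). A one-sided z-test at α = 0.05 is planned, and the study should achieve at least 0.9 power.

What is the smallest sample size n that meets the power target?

n = 10

For power 0.9 need Φ(δ − z_{0.05}) = 0.9, so δ = z_{0.05} + z_{0.10} = 1.645 + 1.282 = 2.926.
δ = d·√n ⇒ n = (δ/d)² = (2.926 / 0.94)² = 9.69.
Round up to the next whole unit.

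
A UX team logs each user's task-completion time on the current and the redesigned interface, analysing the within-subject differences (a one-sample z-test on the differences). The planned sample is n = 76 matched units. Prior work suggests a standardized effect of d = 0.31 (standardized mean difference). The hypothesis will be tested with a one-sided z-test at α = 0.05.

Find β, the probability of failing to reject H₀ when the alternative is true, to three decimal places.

β ≈ 0.145

Noncentrality parameter: δ = d·√n = 0.31 × √76 = 2.7025
One-sided α = 0.05 → critical value z_{0.05} = 1.645.
Power = Φ(δ − 1.645) = Φ(1.058) = 0.8549.
Type II error: β = 1 − power = 1 − 0.8549 = 0.1451.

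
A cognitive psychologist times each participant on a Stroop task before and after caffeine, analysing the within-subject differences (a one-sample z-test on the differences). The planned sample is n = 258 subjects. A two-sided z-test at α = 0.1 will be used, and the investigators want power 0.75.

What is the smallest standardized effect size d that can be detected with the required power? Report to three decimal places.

d ≈ 0.144

Need Φ(δ − 1.645) = 0.75, so δ = 1.645 + 0.674 = 2.319.
(Lower-tail contribution to power is negligible for δ > 0.)
δ = d·√n ⇒ d = δ/√n = 2.319/√258 = 0.1444.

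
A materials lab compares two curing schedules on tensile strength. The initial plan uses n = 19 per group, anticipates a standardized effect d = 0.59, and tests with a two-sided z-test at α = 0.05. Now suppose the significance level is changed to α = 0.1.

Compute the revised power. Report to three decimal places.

δ = d·√(n/2) = 0.59 × √(19/2) = 1.8185 (unchanged). New critical value: z_{0.05} = 1.645.
Revised power = Φ(δ − 1.645) + Φ(−δ − 1.645) = Φ(0.174) + Φ(-3.463) = 0.5689 + 0.0003 = 0.5692.

Power ≈ 0.569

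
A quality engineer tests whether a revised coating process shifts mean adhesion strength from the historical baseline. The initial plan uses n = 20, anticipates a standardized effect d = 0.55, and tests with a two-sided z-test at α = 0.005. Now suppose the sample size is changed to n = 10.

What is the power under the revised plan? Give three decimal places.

With n = 10: δ = d·√n = 0.55 × √10 = 1.7393. Critical value z_{0.0025} = 2.807.
Revised power = Φ(δ − 2.807) + Φ(−δ − 2.807) = Φ(-1.068) + Φ(-4.546) = 0.1428 + 0.0000 = 0.1428.

Power ≈ 0.143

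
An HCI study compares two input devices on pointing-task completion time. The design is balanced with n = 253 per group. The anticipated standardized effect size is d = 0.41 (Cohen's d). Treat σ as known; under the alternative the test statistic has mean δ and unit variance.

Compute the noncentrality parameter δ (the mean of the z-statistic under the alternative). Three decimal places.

δ ≈ 4.611

δ = d·√(n/2) = 0.41 × √(253/2) = 4.6114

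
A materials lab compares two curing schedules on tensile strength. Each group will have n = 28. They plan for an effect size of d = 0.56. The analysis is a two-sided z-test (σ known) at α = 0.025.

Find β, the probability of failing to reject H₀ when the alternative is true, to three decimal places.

β ≈ 0.558

Noncentrality parameter: δ = d·√(n/2) = 0.56 × √(28/2) = 2.0953
Critical value for a two-sided test at α = 0.025: z_{α/2} = 2.241.
Power = Φ(δ − 2.241) + Φ(−δ − 2.241) = Φ(-0.146) + Φ(-4.337) = 0.4419 + 0.0000 = 0.4419.
Type II error: β = 1 − power = 1 − 0.4419 = 0.5581.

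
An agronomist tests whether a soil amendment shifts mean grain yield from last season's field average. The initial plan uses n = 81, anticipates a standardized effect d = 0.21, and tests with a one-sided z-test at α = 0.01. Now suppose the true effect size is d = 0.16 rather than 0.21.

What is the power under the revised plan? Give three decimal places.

Power ≈ 0.188

With d = 0.16: δ = d·√n = 0.16 × √81 = 1.4400. Critical value z_{0.01} = 2.326.
Revised power = P(Z > 2.326 − δ) = Φ(-0.886) = 0.1877.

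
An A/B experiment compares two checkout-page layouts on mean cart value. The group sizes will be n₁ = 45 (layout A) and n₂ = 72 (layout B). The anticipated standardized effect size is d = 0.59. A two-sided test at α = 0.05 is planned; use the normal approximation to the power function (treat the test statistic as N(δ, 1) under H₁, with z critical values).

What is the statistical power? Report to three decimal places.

Noncentrality parameter: δ = d / √(1/n₁ + 1/n₂) = 0.59 / √(1/45 + 1/72) = 3.1048
Two-sided α = 0.05 → critical value z_{0.025} = 1.960.
Power = Φ(δ − 1.960) + Φ(−δ − 1.960) = Φ(1.145) + Φ(-5.065) = 0.8739 + 0.0000 = 0.8739.

Power ≈ 0.874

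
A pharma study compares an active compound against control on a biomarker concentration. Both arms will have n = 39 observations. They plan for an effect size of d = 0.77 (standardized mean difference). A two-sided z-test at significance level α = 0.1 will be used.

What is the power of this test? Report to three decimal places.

Noncentrality parameter: δ = d·√(n/2) = 0.77 × √(39/2) = 3.4002
Two-sided α = 0.1 → critical value z_{0.05} = 1.645.
Power = Φ(δ − 1.645) + Φ(−δ − 1.645) = Φ(1.755) + Φ(-5.045) = 0.9604 + 0.0000 = 0.9604.

Power ≈ 0.960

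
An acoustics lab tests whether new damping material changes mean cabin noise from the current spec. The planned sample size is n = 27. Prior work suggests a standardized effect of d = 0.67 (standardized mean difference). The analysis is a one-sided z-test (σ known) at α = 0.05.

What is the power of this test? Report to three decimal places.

Power ≈ 0.967

Noncentrality parameter: δ = d·√n = 0.67 × √27 = 3.4814
One-sided α = 0.05 → critical value z_{0.05} = 1.645.
Power = Φ(δ − 1.645) = Φ(1.837) = 0.9669.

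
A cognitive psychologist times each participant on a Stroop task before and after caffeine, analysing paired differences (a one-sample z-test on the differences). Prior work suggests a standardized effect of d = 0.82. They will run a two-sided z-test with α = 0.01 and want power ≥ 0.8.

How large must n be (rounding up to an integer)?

For power 0.8 need Φ(δ − z_{0.005}) = 0.8, so δ = z_{0.005} + z_{0.20} = 2.576 + 0.842 = 3.417.
(Ignoring the negligible lower-tail rejection probability gives the usual closed-form inversion.)
δ = d·√n ⇒ n = (δ/d)² = (3.417 / 0.82)² = 17.37.
Round up to the next whole unit.

n = 18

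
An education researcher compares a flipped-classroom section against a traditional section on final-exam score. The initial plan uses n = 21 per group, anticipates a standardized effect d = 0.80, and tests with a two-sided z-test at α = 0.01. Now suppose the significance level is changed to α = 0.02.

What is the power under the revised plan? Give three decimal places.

δ = d·√(n/2) = 0.80 × √(21/2) = 2.5923 (unchanged). New critical value: z_{0.01} = 2.326.
Revised power = Φ(δ − 2.326) + Φ(−δ − 2.326) = Φ(0.266) + Φ(-4.919) = 0.6049 + 0.0000 = 0.6049.

Power ≈ 0.605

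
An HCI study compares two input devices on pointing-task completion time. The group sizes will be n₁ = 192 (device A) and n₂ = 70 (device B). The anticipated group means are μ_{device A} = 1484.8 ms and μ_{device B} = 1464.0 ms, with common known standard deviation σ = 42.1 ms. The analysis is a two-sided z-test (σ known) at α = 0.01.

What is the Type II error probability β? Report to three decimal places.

Standardized effect: d = |μ_{device A} − μ_{device B}| / σ = |1484.8 − 1464.0| / 42.1 = 0.4941
Noncentrality parameter: δ = d / √(1/n₁ + 1/n₂) = 0.4941 / √(1/192 + 1/70) = 3.5386
Two-sided α = 0.01 → critical value z_{0.005} = 2.576.
Power = Φ(δ − 2.576) + Φ(−δ − 2.576) = Φ(0.963) + Φ(-6.114) = 0.8322 + 0.0000 = 0.8322.
Type II error: β = 1 − power = 1 − 0.8322 = 0.1678.

β ≈ 0.168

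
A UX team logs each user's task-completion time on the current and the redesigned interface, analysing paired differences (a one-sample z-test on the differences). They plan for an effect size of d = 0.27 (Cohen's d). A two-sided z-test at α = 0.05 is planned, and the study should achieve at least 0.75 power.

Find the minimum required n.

Set Φ(δ − 1.960) = 0.75; then δ − 1.960 = Φ⁻¹(0.75) = 0.674, giving δ = 2.634.
(The Φ(−δ − z_{α/2}) term is vanishingly small for δ > 0 and is dropped in the standard sample-size formula.)
δ = d·√n ⇒ n = (δ/d)² = (2.634 / 0.27)² = 95.20.
Round up to the next whole unit.

n = 96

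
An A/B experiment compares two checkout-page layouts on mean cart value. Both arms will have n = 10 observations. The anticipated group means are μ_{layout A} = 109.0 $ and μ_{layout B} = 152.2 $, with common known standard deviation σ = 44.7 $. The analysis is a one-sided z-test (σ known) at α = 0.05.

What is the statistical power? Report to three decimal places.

Standardized effect: d = |μ_{layout A} − μ_{layout B}| / σ = |109.0 − 152.2| / 44.7 = 0.9664
Noncentrality parameter: δ = d·√(n/2) = 0.9664 × √(10/2) = 2.1610
Critical value for a one-sided test at α = 0.05: z_α = 1.645.
Power = Φ(δ − 1.645) = Φ(0.516) = 0.6971.

Power ≈ 0.697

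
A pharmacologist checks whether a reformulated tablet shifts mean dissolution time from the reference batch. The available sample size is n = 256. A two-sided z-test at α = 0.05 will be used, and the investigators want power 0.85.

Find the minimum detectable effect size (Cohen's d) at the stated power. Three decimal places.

Need Φ(δ − 1.960) = 0.85, so δ = 1.960 + 1.036 = 2.996.
(The second rejection-region term Φ(−δ − z_{α/2}) is negligible and dropped.)
δ = d·√n ⇒ d = δ/√n = 2.996/√256 = 0.1873.

d ≈ 0.187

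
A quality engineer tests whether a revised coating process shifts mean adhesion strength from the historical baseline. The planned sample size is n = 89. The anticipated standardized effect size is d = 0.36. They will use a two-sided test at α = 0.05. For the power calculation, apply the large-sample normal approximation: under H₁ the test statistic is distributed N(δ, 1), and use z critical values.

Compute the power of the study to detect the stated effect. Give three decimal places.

Noncentrality parameter: δ = d·√n = 0.36 × √89 = 3.3962
Two-sided α = 0.05 → critical value z_{0.025} = 1.960.
Power = Φ(δ − 1.960) + Φ(−δ − 1.960) = Φ(1.436) + Φ(-5.356) = 0.9245 + 0.0000 = 0.9245.

Power ≈ 0.925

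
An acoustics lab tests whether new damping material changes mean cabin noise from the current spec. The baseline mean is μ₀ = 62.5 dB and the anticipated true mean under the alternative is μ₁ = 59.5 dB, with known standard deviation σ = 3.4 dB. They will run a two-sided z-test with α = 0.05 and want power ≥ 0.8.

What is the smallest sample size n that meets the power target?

Standardized effect: d = |μ₁ − μ₀| / σ = |59.5 − 62.5| / 3.4 = 0.8824
For power 0.8 need Φ(δ − z_{0.025}) = 0.8, so δ = z_{0.025} + z_{0.20} = 1.960 + 0.842 = 2.802.
(The Φ(−δ − z_{α/2}) term is vanishingly small for δ > 0 and is dropped in the standard sample-size formula.)
δ = d·√n ⇒ n = (δ/d)² = (2.802 / 0.8824)² = 10.08.
Rounding up, n = 11.

n = 11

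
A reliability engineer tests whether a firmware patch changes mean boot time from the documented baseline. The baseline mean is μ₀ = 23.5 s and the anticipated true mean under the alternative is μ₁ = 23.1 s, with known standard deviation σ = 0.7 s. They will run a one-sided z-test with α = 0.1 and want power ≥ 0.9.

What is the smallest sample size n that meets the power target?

Standardized effect: d = |μ₁ − μ₀| / σ = |23.1 − 23.5| / 0.7 = 0.5714
Set Φ(δ − 1.282) = 0.9; then δ − 1.282 = Φ⁻¹(0.9) = 1.282, giving δ = 2.563.
δ = d·√n ⇒ n = (δ/d)² = (2.563 / 0.5714)² = 20.12.
Rounding up, n = 21.

n = 21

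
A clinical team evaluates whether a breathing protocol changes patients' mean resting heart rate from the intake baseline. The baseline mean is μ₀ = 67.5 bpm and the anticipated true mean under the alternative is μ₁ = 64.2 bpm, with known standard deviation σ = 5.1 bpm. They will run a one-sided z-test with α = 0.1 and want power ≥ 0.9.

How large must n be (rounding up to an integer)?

n = 16

Standardized effect: d = |μ₁ − μ₀| / σ = |64.2 − 67.5| / 5.1 = 0.6471
For power 0.9 need Φ(δ − z_{0.1}) = 0.9, so δ = z_{0.1} + z_{0.10} = 1.282 + 1.282 = 2.563.
δ = d·√n ⇒ n = (δ/d)² = (2.563 / 0.6471)² = 15.69.
Rounding up, n = 16.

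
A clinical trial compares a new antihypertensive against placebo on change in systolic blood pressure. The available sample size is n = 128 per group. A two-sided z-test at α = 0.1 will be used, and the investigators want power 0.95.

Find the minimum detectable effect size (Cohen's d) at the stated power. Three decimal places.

d ≈ 0.411

Required noncentrality: δ = z_{0.05} + z_{0.05} = 1.645 + 1.645 = 3.290.
(The second rejection-region term Φ(−δ − z_{α/2}) is negligible and dropped.)
δ = d·√(n/2) ⇒ d = δ/√(n/2) = 3.290/√(128/2) = 0.4112.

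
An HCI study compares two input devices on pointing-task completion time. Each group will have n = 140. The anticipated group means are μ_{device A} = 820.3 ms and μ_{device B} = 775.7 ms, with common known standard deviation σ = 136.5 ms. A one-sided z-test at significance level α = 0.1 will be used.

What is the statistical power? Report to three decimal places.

Power ≈ 0.927

Standardized effect: d = |μ_{device A} − μ_{device B}| / σ = |820.3 − 775.7| / 136.5 = 0.3267
Noncentrality parameter: δ = d·√(n/2) = 0.3267 × √(140/2) = 2.7337
One-sided α = 0.1 → critical value z_{0.1} = 1.282.
Power = P(Z > 1.282 − δ) = Φ(1.452) = 0.9268.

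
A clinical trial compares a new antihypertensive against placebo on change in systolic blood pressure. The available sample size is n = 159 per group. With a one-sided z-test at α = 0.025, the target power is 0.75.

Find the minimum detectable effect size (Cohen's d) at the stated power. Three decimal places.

Need Φ(δ − 1.960) = 0.75, so δ = 1.960 + 0.674 = 2.634.
δ = d·√(n/2) ⇒ d = δ/√(n/2) = 2.634/√(159/2) = 0.2955.

d ≈ 0.295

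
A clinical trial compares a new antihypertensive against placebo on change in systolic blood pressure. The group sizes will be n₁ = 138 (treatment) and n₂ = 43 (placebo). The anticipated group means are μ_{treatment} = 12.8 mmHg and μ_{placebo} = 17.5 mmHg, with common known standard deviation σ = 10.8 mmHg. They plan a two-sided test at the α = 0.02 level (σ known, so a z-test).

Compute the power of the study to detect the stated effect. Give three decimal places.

Power ≈ 0.566

Standardized effect: d = |μ_{treatment} − μ_{placebo}| / σ = |12.8 − 17.5| / 10.8 = 0.4352
Noncentrality parameter: δ = d / √(1/n₁ + 1/n₂) = 0.4352 / √(1/138 + 1/43) = 2.4918
Two-sided α = 0.02 → critical value z_{0.01} = 2.326.
Power = Φ(δ − 2.326) + Φ(−δ − 2.326) = Φ(0.165) + Φ(-4.818) = 0.5657 + 0.0000 = 0.5657.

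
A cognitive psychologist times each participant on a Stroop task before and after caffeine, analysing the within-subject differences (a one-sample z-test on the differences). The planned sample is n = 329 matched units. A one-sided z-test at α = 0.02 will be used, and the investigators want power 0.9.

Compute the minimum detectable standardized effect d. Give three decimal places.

d ≈ 0.184

Need Φ(δ − 2.054) = 0.9, so δ = 2.054 + 1.282 = 3.335.
δ = d·√n ⇒ d = δ/√n = 3.335/√329 = 0.1839.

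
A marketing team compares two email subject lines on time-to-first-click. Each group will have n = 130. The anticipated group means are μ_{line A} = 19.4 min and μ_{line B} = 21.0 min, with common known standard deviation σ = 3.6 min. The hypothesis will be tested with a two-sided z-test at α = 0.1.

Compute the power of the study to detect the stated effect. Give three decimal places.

Standardized effect: d = |μ_{line A} − μ_{line B}| / σ = |19.4 − 21.0| / 3.6 = 0.4444
Noncentrality parameter: δ = d·√(n/2) = 0.4444 × √(130/2) = 3.5832
Two-sided α = 0.1 → critical value z_{0.05} = 1.645.
Power = Φ(δ − 1.645) + Φ(−δ − 1.645) = Φ(1.938) + Φ(-5.228) = 0.9737 + 0.0000 = 0.9737.

Power ≈ 0.974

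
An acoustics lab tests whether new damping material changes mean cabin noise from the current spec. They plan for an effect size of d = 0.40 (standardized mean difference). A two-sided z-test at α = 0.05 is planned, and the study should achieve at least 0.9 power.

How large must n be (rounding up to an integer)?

For power 0.9 need Φ(δ − z_{0.025}) = 0.9, so δ = z_{0.025} + z_{0.10} = 1.960 + 1.282 = 3.242.
(For δ > 0 the lower-tail rejection region contributes negligibly to power, so the one-term inversion is standard.)
δ = d·√n ⇒ n = (δ/d)² = (3.242 / 0.40)² = 65.67.
Rounding up, n = 66.

n = 66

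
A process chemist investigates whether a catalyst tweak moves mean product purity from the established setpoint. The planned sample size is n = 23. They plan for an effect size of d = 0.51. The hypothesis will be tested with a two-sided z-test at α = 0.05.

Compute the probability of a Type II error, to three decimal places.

Noncentrality parameter: δ = d·√n = 0.51 × √23 = 2.4459
Critical value for a two-sided test at α = 0.05: z_{α/2} = 1.960.
Power = Φ(δ − 1.960) + Φ(−δ − 1.960) = Φ(0.486) + Φ(-4.406) = 0.6865 + 0.0000 = 0.6865.
Type II error: β = 1 − power = 1 − 0.6865 = 0.3135.

β ≈ 0.314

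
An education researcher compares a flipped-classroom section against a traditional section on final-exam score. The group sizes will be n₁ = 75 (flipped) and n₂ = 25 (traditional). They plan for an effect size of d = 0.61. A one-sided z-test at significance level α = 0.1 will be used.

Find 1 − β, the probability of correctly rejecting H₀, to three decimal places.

Power ≈ 0.913

Noncentrality parameter: δ = d / √(1/n₁ + 1/n₂) = 0.61 / √(1/75 + 1/25) = 2.6414
Critical value for a one-sided test at α = 0.1: z_α = 1.282.
Power = P(Z > 1.282 − δ) = Φ(1.360) = 0.9131.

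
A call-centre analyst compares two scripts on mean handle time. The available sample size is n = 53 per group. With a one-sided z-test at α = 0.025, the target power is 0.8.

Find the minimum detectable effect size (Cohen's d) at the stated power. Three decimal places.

d ≈ 0.544

Required noncentrality: δ = z_{0.025} + z_{0.20} = 1.960 + 0.842 = 2.802.
δ = d·√(n/2) ⇒ d = δ/√(n/2) = 2.802/√(53/2) = 0.5442.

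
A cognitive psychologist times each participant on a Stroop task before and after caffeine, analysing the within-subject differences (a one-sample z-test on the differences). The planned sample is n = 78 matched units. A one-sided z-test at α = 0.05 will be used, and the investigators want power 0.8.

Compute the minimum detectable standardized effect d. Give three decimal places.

Need Φ(δ − 1.645) = 0.8, so δ = 1.645 + 0.842 = 2.486.
δ = d·√n ⇒ d = δ/√n = 2.486/√78 = 0.2815.

d ≈ 0.282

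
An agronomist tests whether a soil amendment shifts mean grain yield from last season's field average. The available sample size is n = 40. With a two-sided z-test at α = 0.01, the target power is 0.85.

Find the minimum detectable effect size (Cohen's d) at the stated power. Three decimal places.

Need Φ(δ − 2.576) = 0.85, so δ = 2.576 + 1.036 = 3.612.
(Lower-tail contribution to power is negligible for δ > 0.)
δ = d·√n ⇒ d = δ/√n = 3.612/√40 = 0.5711.

d ≈ 0.571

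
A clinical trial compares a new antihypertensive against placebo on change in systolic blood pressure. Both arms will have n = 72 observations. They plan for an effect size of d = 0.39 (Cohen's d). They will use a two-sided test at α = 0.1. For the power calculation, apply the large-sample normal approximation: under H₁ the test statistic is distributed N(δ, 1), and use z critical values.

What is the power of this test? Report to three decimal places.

Noncentrality parameter: δ = d·√(n/2) = 0.39 × √(72/2) = 2.3400
Two-sided α = 0.1 → critical value z_{0.05} = 1.645.
Power = Φ(δ − 1.645) + Φ(−δ − 1.645) = Φ(0.695) + Φ(-3.985) = 0.7565 + 0.0000 = 0.7566.

Power ≈ 0.757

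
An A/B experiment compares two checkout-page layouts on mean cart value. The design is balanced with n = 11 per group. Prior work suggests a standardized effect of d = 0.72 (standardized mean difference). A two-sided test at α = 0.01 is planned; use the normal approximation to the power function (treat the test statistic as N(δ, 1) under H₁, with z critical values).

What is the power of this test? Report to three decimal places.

Power ≈ 0.187

Noncentrality parameter: δ = d·√(n/2) = 0.72 × √(11/2) = 1.6885
Critical value for a two-sided test at α = 0.01: z_{α/2} = 2.576.
Power = Φ(δ − 2.576) + Φ(−δ − 2.576) = Φ(-0.887) + Φ(-4.264) = 0.1875 + 0.0000 = 0.1875.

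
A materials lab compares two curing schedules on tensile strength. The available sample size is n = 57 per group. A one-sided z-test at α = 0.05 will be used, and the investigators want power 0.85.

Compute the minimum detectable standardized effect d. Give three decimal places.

Need Φ(δ − 1.645) = 0.85, so δ = 1.645 + 1.036 = 2.681.
δ = d·√(n/2) ⇒ d = δ/√(n/2) = 2.681/√(57/2) = 0.5023.

d ≈ 0.502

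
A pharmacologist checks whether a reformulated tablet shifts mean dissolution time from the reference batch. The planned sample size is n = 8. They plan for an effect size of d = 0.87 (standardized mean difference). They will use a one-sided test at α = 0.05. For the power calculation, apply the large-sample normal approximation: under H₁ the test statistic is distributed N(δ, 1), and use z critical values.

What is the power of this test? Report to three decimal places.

Noncentrality parameter: δ = d·√n = 0.87 × √8 = 2.4607
One-sided α = 0.05 → critical value z_{0.05} = 1.645.
Power = P(Z > 1.645 − δ) = Φ(0.816) = 0.7927.

Power ≈ 0.793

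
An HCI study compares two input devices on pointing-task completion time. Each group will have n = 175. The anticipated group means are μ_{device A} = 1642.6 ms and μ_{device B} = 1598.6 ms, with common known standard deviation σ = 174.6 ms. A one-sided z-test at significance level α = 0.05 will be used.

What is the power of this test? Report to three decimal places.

Standardized effect: d = |μ_{device A} − μ_{device B}| / σ = |1642.6 − 1598.6| / 174.6 = 0.2520
Noncentrality parameter: δ = d·√(n/2) = 0.2520 × √(175/2) = 2.3573
One-sided α = 0.05 → critical value z_{0.05} = 1.645.
Power = Φ(δ − 1.645) = Φ(0.712) = 0.7619.

Power ≈ 0.762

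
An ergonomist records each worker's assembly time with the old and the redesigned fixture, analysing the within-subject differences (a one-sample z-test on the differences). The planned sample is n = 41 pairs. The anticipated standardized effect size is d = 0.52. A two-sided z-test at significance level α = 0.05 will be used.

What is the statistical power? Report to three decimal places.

Noncentrality parameter: δ = d·√n = 0.52 × √41 = 3.3296
Two-sided α = 0.05 → critical value z_{0.025} = 1.960.
Power = Φ(δ − 1.960) + Φ(−δ − 1.960) = Φ(1.370) + Φ(-5.290) = 0.9146 + 0.0000 = 0.9146.

Power ≈ 0.915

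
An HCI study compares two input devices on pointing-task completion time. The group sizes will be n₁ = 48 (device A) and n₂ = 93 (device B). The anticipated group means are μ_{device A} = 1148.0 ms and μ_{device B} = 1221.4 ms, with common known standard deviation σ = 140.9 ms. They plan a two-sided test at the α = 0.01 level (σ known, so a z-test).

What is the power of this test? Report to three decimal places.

Standardized effect: d = |μ_{device A} − μ_{device B}| / σ = |1148.0 − 1221.4| / 140.9 = 0.5209
Noncentrality parameter: δ = d / √(1/n₁ + 1/n₂) = 0.5209 / √(1/48 + 1/93) = 2.9311
Critical value for a two-sided test at α = 0.01: z_{α/2} = 2.576.
Power = Φ(δ − 2.576) + Φ(−δ − 2.576) = Φ(0.355) + Φ(-5.507) = 0.6388 + 0.0000 = 0.6388.

Power ≈ 0.639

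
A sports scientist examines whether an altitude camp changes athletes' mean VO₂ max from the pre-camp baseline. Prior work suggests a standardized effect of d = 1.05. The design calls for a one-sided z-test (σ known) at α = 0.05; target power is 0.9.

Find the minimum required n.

n = 8

Set Φ(δ − 1.645) = 0.9; then δ − 1.645 = Φ⁻¹(0.9) = 1.282, giving δ = 2.926.
δ = d·√n ⇒ n = (δ/d)² = (2.926 / 1.05)² = 7.77.
Rounding up, n = 8.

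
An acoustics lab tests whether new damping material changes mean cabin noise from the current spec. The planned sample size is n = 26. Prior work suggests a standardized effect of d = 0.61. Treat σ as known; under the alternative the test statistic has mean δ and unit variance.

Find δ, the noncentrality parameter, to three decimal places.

δ ≈ 3.110

δ = d·√n = 0.61 × √26 = 3.1104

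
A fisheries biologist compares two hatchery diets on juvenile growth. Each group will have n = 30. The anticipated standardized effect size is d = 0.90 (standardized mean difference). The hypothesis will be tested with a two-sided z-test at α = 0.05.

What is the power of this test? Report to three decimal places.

Power ≈ 0.936

Noncentrality parameter: δ = d·√(n/2) = 0.90 × √(30/2) = 3.4857
Two-sided α = 0.05 → critical value z_{0.025} = 1.960.
Power = Φ(δ − 1.960) + Φ(−δ − 1.960) = Φ(1.526) + Φ(-5.446) = 0.9365 + 0.0000 = 0.9365.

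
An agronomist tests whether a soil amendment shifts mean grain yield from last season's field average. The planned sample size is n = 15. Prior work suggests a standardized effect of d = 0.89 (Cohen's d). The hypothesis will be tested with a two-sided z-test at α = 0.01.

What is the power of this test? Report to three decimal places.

Noncentrality parameter: δ = d·√n = 0.89 × √15 = 3.4470
Critical value for a two-sided test at α = 0.01: z_{α/2} = 2.576.
Power = Φ(δ − 2.576) + Φ(−δ − 2.576) = Φ(0.871) + Φ(-6.023) = 0.8082 + 0.0000 = 0.8082.

Power ≈ 0.808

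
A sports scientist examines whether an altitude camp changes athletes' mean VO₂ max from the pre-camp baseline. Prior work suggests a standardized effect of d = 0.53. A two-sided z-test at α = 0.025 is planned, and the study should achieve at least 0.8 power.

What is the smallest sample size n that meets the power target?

For power 0.8 need Φ(δ − z_{0.0125}) = 0.8, so δ = z_{0.0125} + z_{0.20} = 2.241 + 0.842 = 3.083.
(The Φ(−δ − z_{α/2}) term is vanishingly small for δ > 0 and is dropped in the standard sample-size formula.)
δ = d·√n ⇒ n = (δ/d)² = (3.083 / 0.53)² = 33.84.
Rounding up, n = 34.

n = 34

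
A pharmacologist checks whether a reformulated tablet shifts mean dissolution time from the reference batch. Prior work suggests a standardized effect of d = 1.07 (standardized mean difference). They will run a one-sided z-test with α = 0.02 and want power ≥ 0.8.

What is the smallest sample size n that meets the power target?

For power 0.8 need Φ(δ − z_{0.02}) = 0.8, so δ = z_{0.02} + z_{0.20} = 2.054 + 0.842 = 2.895.
δ = d·√n ⇒ n = (δ/d)² = (2.895 / 1.07)² = 7.32.
Round up to the next whole unit.

n = 8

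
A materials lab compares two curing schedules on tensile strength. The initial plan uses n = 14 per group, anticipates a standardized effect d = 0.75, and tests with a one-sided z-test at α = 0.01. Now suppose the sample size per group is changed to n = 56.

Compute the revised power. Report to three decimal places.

Power ≈ 0.950

With n = 56 per group: δ = d·√(n/2) = 0.75 × √(56/2) = 3.9686. Critical value z_{0.01} = 2.326.
Revised power = P(Z > 2.326 − δ) = Φ(1.642) = 0.9497.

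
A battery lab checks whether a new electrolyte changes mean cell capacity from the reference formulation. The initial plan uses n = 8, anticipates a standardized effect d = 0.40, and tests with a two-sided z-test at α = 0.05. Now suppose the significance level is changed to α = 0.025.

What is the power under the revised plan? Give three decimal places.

Power ≈ 0.134

δ = d·√n = 0.40 × √8 = 1.1314 (unchanged). New critical value: z_{0.0125} = 2.241.
Revised power = Φ(δ − 2.241) + Φ(−δ − 2.241) = Φ(-1.110) + Φ(-3.373) = 0.1335 + 0.0004 = 0.1339.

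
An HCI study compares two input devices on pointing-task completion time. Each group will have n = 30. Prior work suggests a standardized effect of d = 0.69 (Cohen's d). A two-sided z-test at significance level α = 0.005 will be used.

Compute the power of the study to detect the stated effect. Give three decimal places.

Noncentrality parameter: δ = d·√(n/2) = 0.69 × √(30/2) = 2.6724
Critical value for a two-sided test at α = 0.005: z_{α/2} = 2.807.
Power = Φ(δ − 2.807) + Φ(−δ − 2.807) = Φ(-0.135) + Φ(-5.479) = 0.4464 + 0.0000 = 0.4464.

Power ≈ 0.446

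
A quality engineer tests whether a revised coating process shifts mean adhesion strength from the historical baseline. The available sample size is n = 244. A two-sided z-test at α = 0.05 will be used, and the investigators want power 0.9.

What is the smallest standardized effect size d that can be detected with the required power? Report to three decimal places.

d ≈ 0.208

Required noncentrality: δ = z_{0.025} + z_{0.10} = 1.960 + 1.282 = 3.242.
(Lower-tail contribution to power is negligible for δ > 0.)
δ = d·√n ⇒ d = δ/√n = 3.242/√244 = 0.2075.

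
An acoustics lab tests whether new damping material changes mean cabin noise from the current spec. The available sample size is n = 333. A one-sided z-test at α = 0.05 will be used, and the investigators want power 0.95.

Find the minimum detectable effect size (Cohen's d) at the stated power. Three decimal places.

Required noncentrality: δ = z_{0.05} + z_{0.05} = 1.645 + 1.645 = 3.290.
δ = d·√n ⇒ d = δ/√n = 3.290/√333 = 0.1803.

d ≈ 0.180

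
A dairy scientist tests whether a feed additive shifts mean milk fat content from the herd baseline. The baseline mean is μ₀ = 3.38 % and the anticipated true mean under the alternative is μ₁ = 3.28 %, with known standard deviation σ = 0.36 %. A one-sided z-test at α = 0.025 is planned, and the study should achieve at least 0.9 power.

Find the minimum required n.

Standardized effect: d = |μ₁ − μ₀| / σ = |3.28 − 3.38| / 0.36 = 0.2778
Set Φ(δ − 1.960) = 0.9; then δ − 1.960 = Φ⁻¹(0.9) = 1.282, giving δ = 3.242.
δ = d·√n ⇒ n = (δ/d)² = (3.242 / 0.2778)² = 136.18.
Rounding up, n = 137.

n = 137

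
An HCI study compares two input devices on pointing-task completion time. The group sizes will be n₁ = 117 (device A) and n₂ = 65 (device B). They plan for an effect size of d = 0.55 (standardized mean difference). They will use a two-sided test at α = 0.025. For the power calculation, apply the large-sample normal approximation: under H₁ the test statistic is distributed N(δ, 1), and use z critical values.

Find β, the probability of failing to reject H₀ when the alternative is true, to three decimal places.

Noncentrality parameter: δ = d / √(1/n₁ + 1/n₂) = 0.55 / √(1/117 + 1/65) = 3.5553
Two-sided α = 0.025 → critical value z_{0.0125} = 2.241.
Power = Φ(δ − 2.241) + Φ(−δ − 2.241) = Φ(1.314) + Φ(-5.797) = 0.9056 + 0.0000 = 0.9056.
Type II error: β = 1 − power = 1 − 0.9056 = 0.0944.

β ≈ 0.094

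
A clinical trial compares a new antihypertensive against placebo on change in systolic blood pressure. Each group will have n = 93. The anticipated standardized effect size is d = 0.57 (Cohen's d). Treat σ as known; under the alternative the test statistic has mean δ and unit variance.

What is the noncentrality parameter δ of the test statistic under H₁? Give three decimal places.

δ ≈ 3.887

δ = d·√(n/2) = 0.57 × √(93/2) = 3.8869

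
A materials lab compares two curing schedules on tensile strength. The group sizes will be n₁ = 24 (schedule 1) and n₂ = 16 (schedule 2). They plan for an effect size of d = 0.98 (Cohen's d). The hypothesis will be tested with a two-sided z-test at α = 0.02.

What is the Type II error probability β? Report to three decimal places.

β ≈ 0.239

Noncentrality parameter: δ = d / √(1/n₁ + 1/n₂) = 0.98 / √(1/24 + 1/16) = 3.0364
Two-sided α = 0.02 → critical value z_{0.01} = 2.326.
Power = Φ(δ − 2.326) + Φ(−δ − 2.326) = Φ(0.710) + Φ(-5.363) = 0.7612 + 0.0000 = 0.7612.
Type II error: β = 1 − power = 1 − 0.7612 = 0.2388.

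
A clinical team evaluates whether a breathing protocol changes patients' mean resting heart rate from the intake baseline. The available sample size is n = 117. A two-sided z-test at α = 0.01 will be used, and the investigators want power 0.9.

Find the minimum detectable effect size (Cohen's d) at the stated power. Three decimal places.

Required noncentrality: δ = z_{0.005} + z_{0.10} = 2.576 + 1.282 = 3.857.
(The second rejection-region term Φ(−δ − z_{α/2}) is negligible and dropped.)
δ = d·√n ⇒ d = δ/√n = 3.857/√117 = 0.3566.

d ≈ 0.357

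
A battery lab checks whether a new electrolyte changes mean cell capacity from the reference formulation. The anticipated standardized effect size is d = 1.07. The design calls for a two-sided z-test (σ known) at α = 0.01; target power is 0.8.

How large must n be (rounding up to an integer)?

Set Φ(δ − 2.576) = 0.8; then δ − 2.576 = Φ⁻¹(0.8) = 0.842, giving δ = 3.417.
(Ignoring the negligible lower-tail rejection probability gives the usual closed-form inversion.)
δ = d·√n ⇒ n = (δ/d)² = (3.417 / 1.07)² = 10.20.
Rounding up, n = 11.

n = 11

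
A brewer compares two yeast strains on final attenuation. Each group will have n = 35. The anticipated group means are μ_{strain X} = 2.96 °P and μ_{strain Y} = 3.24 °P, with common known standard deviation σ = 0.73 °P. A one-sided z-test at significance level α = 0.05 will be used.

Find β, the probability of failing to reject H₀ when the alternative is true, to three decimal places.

β ≈ 0.516

Standardized effect: d = |μ_{strain X} − μ_{strain Y}| / σ = |2.96 − 3.24| / 0.73 = 0.3836
Noncentrality parameter: δ = d·√(n/2) = 0.3836 × √(35/2) = 1.6046
One-sided α = 0.05 → critical value z_{0.05} = 1.645.
Power = P(Z > 1.645 − δ) = Φ(-0.040) = 0.4839.
Type II error: β = 1 − power = 1 − 0.4839 = 0.5161.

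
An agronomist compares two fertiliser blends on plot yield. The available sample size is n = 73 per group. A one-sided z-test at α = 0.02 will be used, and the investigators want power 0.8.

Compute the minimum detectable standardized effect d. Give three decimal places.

d ≈ 0.479

Need Φ(δ − 2.054) = 0.8, so δ = 2.054 + 0.842 = 2.895.
δ = d·√(n/2) ⇒ d = δ/√(n/2) = 2.895/√(73/2) = 0.4792.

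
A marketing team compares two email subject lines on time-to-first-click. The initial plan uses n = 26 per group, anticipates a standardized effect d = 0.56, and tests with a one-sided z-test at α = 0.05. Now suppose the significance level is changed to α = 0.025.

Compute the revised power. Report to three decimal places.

δ = d·√(n/2) = 0.56 × √(26/2) = 2.0191 (unchanged). New critical value: z_{0.025} = 1.960.
Revised power = P(Z > 1.960 − δ) = Φ(0.059) = 0.5236.

Power ≈ 0.524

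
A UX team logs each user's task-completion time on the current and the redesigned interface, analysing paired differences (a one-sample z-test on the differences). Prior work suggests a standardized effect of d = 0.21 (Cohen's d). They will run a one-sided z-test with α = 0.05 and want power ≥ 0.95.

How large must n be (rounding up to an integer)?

n = 246

For power 0.95 need Φ(δ − z_{0.05}) = 0.95, so δ = z_{0.05} + z_{0.05} = 1.645 + 1.645 = 3.290.
δ = d·√n ⇒ n = (δ/d)² = (3.290 / 0.21)² = 245.40.
Rounding up, n = 246.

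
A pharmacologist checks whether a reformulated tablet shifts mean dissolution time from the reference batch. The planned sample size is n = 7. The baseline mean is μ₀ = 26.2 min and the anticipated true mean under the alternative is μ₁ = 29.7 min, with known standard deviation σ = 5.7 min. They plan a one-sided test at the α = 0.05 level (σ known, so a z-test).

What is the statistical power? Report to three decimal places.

Standardized effect: d = |μ₁ − μ₀| / σ = |29.7 − 26.2| / 5.7 = 0.6140
Noncentrality parameter: λ = d·√n = 0.6140 × √7 = 1.6246
One-sided α = 0.05 → critical value z_{0.05} = 1.645.
Power = P(Z > 1.645 − λ) = Φ(-0.020) = 0.4919.

Power ≈ 0.492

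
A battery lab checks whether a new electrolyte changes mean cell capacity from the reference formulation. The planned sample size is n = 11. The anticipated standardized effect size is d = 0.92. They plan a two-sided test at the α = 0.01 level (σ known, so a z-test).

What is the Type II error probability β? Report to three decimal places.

β ≈ 0.317

Noncentrality parameter: δ = d·√n = 0.92 × √11 = 3.0513
Two-sided α = 0.01 → critical value z_{0.005} = 2.576.
Power = Φ(δ − 2.576) + Φ(−δ − 2.576) = Φ(0.475) + Φ(-5.627) = 0.6828 + 0.0000 = 0.6828.
Type II error: β = 1 − power = 1 − 0.6828 = 0.3172.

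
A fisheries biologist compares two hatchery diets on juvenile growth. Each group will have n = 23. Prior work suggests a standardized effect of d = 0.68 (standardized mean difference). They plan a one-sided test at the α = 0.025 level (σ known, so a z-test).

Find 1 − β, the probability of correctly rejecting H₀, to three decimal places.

Noncentrality parameter: δ = d·√(n/2) = 0.68 × √(23/2) = 2.3060
One-sided α = 0.025 → critical value z_{0.025} = 1.960.
Power = Φ(δ − 1.960) = Φ(0.346) = 0.6353.

Power ≈ 0.635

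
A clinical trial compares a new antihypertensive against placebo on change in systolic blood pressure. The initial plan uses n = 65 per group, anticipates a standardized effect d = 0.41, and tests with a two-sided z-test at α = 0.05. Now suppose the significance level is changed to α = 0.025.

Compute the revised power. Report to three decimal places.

δ = d·√(n/2) = 0.41 × √(65/2) = 2.3374 (unchanged). New critical value: z_{0.0125} = 2.241.
Revised power = Φ(δ − 2.241) + Φ(−δ − 2.241) = Φ(0.096) + Φ(-4.579) = 0.5382 + 0.0000 = 0.5382.

Power ≈ 0.538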